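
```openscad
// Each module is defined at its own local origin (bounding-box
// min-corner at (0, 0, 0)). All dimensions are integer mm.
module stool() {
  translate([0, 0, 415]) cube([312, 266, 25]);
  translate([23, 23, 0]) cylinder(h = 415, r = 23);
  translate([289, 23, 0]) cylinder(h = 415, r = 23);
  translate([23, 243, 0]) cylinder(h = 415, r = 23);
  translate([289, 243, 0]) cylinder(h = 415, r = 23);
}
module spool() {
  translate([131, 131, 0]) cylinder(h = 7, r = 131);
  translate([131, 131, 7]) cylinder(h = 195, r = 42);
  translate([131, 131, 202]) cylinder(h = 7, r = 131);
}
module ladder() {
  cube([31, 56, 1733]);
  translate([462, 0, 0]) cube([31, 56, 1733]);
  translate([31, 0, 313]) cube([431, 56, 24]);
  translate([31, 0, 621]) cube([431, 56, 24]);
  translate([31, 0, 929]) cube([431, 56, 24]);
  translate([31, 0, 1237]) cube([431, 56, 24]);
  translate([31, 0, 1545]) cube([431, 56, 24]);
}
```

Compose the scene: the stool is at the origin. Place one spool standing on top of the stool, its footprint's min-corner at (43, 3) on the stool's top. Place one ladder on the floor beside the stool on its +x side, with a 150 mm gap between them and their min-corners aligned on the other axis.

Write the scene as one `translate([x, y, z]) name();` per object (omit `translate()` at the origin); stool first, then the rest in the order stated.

stool();
translate([43, 3, 440]) spool();
translate([462, 0, 0]) ladder();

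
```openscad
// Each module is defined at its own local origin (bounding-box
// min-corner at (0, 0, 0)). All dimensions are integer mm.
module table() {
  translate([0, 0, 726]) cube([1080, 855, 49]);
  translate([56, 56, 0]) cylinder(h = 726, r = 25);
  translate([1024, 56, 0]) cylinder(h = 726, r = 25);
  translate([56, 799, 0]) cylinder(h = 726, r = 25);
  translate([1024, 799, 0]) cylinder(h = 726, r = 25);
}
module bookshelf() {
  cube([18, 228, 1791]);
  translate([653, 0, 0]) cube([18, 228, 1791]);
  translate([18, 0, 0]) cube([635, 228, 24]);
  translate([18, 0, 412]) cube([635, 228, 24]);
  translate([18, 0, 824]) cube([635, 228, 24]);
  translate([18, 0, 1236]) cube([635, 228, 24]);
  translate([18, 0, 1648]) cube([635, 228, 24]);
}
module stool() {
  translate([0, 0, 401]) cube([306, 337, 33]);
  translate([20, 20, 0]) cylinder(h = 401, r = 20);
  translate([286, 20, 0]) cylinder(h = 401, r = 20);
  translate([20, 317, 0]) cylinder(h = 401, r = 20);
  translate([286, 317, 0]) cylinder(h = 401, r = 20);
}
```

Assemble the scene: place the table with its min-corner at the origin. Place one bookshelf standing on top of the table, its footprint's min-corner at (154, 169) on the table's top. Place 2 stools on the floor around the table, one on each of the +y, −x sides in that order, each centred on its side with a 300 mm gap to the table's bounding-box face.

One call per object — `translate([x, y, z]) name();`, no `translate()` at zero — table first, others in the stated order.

table();
translate([154, 169, 775]) bookshelf();
translate([387, 1155, 0]) stool();
translate([-606, 259, 0]) stool();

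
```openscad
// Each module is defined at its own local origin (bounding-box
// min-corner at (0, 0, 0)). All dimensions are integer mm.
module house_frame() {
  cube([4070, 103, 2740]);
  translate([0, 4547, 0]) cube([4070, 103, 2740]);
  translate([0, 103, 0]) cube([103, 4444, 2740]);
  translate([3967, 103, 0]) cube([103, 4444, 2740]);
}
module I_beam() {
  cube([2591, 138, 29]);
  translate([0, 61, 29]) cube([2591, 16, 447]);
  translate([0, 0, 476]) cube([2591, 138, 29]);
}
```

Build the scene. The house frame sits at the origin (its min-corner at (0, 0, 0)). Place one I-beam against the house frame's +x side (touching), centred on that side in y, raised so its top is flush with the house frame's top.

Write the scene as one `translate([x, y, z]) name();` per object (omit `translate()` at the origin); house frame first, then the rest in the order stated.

house_frame();
translate([4070, 2256, 2235]) I_beam();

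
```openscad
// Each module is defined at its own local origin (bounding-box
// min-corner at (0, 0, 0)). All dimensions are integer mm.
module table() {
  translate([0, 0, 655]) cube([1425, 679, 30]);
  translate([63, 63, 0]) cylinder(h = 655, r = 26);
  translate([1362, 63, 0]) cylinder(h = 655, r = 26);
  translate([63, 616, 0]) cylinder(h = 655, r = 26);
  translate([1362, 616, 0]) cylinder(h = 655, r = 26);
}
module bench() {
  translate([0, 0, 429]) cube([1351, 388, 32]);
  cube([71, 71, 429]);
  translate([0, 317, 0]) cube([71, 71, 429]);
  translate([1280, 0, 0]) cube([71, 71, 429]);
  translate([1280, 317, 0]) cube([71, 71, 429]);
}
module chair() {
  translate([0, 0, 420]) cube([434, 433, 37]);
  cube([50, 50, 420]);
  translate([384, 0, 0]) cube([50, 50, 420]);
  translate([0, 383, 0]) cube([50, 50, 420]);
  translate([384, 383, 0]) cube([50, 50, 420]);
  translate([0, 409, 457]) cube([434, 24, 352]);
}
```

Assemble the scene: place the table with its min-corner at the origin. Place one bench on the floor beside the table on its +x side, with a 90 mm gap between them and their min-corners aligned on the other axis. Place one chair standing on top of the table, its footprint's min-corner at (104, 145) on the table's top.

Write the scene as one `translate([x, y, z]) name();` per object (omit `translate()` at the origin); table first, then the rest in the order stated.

table();
translate([1515, 0, 0]) bench();
translate([104, 145, 685]) chair();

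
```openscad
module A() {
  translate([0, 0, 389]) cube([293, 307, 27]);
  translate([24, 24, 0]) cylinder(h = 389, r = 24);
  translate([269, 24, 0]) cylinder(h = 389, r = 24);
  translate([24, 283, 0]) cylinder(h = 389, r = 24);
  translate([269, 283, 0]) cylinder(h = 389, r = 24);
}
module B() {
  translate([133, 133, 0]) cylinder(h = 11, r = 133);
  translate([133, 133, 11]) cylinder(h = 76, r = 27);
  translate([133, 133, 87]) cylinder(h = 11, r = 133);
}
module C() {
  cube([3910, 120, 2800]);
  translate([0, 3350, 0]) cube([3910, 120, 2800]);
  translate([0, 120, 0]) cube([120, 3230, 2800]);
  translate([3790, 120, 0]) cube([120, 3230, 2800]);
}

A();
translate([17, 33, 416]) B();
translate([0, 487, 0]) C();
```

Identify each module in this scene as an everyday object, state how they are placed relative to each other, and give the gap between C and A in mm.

A is a stool. B is a spool. C is a house frame. The spool is on top of the stool. The house frame is on the floor beside the stool on its +y side. The gap between the house frame and the stool is 180 mm.

The house frame's nearest face is 180 mm from the stool's +y face.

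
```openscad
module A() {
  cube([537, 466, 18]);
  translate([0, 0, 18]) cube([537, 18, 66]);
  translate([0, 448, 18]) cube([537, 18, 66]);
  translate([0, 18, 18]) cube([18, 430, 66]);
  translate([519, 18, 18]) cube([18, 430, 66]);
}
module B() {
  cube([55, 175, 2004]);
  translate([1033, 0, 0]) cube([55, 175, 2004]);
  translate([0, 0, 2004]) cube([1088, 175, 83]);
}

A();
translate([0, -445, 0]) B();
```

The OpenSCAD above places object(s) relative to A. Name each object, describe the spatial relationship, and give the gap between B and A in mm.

A is an open box. B is a door frame. The door frame is on the floor beside the open box on its −y side. The gap between the door frame and the open box is 270 mm.

The door frame's nearest face is 270 mm from the open box's −y face.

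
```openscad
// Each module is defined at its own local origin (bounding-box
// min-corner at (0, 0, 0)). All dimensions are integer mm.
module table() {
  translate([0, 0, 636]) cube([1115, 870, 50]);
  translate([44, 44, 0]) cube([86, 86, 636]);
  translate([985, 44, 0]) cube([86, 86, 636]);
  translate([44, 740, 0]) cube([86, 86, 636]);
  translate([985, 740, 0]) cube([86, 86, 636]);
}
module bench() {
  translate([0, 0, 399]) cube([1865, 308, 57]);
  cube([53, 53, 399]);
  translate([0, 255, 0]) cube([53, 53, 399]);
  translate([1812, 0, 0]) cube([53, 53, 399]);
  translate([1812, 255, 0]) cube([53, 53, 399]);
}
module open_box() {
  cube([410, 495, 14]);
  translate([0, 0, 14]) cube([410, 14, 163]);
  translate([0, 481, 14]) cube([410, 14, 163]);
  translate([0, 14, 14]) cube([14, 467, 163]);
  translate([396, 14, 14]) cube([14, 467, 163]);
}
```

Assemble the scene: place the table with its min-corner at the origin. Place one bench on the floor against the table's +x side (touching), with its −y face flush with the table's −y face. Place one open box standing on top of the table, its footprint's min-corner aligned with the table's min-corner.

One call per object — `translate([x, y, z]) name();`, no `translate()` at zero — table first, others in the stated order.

table();
translate([1115, 0, 0]) bench();
translate([0, 0, 686]) open_box();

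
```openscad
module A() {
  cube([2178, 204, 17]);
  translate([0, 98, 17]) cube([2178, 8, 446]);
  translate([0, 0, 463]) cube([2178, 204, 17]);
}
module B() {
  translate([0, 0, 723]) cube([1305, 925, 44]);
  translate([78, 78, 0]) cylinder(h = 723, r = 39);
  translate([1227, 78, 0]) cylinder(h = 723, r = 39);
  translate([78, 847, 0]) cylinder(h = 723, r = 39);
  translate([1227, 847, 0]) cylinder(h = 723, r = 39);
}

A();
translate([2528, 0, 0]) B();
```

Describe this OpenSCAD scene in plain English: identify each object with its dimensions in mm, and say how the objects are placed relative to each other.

A is an I-beam lying along x, 2178 mm long. Overall section height 480 mm. Two flanges 204 mm wide (y) and 17 mm thick, one on the floor and one at the top; a web 8 mm thick runs between them, centred on the flange width.

B is a rectangular dining table. The top is 1305×925×44 mm with its upper surface at z = 767 mm. It stands on four round legs of 78 mm diameter, each leg's bounding box inset 39 mm from the nearest pair of top edges, running from the floor to the underside of the top.

The table is on the floor beside the I-beam on its +x side.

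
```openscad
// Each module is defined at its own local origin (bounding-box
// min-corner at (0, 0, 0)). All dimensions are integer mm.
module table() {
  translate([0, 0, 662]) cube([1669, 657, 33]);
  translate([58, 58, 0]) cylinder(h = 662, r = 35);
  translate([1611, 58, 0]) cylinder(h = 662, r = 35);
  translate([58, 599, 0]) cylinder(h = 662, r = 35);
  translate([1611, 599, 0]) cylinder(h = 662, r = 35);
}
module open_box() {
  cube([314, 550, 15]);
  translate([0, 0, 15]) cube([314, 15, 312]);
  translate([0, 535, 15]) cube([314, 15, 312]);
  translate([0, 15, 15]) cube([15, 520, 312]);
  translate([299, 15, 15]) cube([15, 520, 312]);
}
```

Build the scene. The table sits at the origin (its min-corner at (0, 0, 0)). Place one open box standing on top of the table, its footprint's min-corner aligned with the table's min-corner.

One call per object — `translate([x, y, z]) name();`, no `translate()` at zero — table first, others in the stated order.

table();
translate([0, 0, 695]) open_box();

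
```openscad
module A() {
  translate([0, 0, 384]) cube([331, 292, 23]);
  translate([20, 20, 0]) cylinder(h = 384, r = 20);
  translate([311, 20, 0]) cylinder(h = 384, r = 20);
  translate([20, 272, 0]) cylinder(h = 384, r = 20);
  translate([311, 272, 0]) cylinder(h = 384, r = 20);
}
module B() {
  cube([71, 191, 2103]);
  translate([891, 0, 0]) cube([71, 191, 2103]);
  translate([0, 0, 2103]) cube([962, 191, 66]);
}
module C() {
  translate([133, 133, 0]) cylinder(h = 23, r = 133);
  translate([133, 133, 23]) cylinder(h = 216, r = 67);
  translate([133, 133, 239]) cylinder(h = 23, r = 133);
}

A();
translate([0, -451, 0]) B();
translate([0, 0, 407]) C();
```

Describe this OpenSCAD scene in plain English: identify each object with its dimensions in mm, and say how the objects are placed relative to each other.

A is a four-legged stool. The seat is a 331×292×23 mm slab whose top surface is at z = 407 mm; four round legs, each 40 mm in diameter, run from the floor (z = 0) to the underside of the seat, each leg's axis is inset half a diameter from the nearest pair of seat edges (so the leg's bounding box is flush with the corner).

B is a rectangular door frame: two vertical jambs of 71×191 mm section, 2103 mm tall, with a clear opening 820 mm wide between their inner faces. A header 66 mm tall and 191 mm deep lies on top of the jambs and spans the full outside width.

C is a spool: two coaxial disc flanges of radius 133 mm and thickness 23 mm, joined by a core cylinder of radius 67 mm and height 216 mm. The lower flange rests on z = 0 and the three cylinders share a vertical axis.

The door frame is on the floor beside the stool on its −y side. The spool is on top of the stool.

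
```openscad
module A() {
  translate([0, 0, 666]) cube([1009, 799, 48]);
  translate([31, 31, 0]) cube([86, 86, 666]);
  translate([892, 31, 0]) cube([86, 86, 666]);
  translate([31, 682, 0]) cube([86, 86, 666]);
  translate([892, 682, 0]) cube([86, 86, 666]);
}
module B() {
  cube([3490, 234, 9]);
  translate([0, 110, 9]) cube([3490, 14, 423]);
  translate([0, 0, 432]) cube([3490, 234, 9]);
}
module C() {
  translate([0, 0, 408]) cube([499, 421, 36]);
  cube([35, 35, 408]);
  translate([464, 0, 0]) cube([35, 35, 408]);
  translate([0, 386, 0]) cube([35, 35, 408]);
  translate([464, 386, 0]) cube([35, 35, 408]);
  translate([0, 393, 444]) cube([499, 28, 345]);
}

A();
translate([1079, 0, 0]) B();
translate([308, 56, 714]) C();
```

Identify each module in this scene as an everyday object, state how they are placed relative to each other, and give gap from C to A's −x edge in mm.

The chair's min-x is at 308; the table's min-x is 0; gap = 308 mm.

A is a table. B is an I-beam. C is a chair. The I-beam is on the floor beside the table on its +x side. The chair is on top of the table. The gap from the chair to the table's −x edge is 308 mm.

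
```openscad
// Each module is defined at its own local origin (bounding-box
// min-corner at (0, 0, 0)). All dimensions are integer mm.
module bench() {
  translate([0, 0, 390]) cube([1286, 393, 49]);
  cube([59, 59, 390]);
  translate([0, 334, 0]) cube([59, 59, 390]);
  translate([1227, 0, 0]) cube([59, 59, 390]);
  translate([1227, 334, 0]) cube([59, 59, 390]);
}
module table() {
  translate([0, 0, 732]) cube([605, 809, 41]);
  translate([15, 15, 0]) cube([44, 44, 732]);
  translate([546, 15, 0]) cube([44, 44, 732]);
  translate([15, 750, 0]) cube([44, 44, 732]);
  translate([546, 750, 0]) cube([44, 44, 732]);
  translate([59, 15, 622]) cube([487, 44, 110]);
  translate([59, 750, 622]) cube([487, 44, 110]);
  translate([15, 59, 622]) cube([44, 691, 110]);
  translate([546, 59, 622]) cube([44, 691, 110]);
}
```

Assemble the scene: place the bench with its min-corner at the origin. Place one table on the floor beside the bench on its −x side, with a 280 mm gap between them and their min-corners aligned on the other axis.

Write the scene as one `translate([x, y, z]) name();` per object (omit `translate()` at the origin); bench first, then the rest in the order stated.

bench();
translate([-885, 0, 0]) table();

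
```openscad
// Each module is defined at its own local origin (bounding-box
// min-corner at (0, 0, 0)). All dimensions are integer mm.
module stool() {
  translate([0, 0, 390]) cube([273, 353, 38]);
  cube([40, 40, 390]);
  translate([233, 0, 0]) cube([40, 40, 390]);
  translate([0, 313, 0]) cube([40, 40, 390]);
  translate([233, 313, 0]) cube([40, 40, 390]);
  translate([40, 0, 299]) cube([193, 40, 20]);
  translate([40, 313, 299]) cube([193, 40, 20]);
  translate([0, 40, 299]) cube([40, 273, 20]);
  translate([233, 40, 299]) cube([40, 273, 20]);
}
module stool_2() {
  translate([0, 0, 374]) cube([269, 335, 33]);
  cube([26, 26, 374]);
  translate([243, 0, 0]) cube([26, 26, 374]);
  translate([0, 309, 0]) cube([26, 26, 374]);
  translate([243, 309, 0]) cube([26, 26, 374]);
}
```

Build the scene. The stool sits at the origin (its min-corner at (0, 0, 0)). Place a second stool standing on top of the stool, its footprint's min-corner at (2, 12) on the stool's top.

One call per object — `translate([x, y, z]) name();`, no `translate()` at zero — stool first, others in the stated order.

stool();
translate([2, 12, 428]) stool_2();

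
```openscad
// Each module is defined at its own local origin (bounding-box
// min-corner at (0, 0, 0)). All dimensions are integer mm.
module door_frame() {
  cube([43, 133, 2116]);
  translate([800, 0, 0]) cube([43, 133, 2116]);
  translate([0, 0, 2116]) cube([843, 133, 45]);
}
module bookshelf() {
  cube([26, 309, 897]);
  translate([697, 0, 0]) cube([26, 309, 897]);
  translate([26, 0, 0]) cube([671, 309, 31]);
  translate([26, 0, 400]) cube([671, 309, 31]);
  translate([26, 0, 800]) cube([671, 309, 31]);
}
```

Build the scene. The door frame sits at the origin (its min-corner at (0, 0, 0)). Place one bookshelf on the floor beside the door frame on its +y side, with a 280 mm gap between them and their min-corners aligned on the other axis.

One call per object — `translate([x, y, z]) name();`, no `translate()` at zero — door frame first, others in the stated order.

door_frame();
translate([0, 413, 0]) bookshelf();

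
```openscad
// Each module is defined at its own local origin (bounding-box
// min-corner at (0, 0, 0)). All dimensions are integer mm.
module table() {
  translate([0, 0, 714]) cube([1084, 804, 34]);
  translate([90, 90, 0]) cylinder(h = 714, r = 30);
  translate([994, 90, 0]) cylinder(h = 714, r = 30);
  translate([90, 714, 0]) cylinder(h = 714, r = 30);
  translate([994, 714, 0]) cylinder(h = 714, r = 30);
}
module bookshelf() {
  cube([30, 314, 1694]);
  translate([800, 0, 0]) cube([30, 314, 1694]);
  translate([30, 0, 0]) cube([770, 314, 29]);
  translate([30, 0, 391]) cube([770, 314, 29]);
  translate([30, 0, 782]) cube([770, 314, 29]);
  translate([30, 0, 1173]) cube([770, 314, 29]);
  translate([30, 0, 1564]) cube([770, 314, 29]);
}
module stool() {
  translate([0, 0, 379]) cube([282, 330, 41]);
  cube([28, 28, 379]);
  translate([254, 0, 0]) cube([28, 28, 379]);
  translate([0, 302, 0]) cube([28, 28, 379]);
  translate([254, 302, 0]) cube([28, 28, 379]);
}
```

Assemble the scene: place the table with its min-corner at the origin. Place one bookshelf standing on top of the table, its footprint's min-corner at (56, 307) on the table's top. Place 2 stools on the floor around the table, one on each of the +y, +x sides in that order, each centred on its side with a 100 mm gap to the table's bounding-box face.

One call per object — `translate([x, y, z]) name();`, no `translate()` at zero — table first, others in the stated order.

table();
translate([56, 307, 748]) bookshelf();
translate([401, 904, 0]) stool();
translate([1184, 237, 0]) stool();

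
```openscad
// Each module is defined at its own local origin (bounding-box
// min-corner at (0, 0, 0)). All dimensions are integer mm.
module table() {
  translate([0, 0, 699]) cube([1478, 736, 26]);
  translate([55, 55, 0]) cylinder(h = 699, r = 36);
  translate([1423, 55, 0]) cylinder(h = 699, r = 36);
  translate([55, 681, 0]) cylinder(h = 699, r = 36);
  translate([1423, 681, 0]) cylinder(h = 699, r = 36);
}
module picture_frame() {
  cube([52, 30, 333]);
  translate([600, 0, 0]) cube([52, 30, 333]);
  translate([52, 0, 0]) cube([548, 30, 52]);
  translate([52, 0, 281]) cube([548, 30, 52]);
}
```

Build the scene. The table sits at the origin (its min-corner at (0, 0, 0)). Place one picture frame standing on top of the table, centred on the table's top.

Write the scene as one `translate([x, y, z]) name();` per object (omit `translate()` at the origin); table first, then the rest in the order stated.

table();
translate([413, 353, 725]) picture_frame();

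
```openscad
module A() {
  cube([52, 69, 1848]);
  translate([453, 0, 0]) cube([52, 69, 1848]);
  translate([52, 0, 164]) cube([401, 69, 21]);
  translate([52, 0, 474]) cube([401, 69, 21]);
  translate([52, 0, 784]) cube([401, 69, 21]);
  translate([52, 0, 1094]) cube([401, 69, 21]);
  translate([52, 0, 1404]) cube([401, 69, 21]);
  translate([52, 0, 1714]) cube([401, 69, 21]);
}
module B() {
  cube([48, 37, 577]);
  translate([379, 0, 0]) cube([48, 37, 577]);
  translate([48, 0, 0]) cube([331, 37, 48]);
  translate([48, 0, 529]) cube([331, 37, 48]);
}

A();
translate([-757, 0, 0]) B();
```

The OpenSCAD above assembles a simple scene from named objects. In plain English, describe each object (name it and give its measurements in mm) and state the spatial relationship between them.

A is a straight ladder. Two 52×69 mm vertical rails, 1848 mm tall, stand 505 mm apart (outside-to-outside) with their front faces coplanar on the −y side. 6 rungs, each 69 mm deep and 21 mm tall, span between the inner faces of the rails, front faces flush with the rails. The lowest rung's underside is at z = 164 mm and rungs are spaced 310 mm apart (underside to underside).

B is a rectangular picture frame lying in the x–z plane (depth along y). The opening is 331 mm wide (x) by 481 mm tall (z), surrounded by a border 48 mm wide on all four sides. The frame is 37 mm deep and is made of two full-height vertical stiles with two horizontal rails fitted between them.

The picture frame is on the floor beside the ladder on its −x side.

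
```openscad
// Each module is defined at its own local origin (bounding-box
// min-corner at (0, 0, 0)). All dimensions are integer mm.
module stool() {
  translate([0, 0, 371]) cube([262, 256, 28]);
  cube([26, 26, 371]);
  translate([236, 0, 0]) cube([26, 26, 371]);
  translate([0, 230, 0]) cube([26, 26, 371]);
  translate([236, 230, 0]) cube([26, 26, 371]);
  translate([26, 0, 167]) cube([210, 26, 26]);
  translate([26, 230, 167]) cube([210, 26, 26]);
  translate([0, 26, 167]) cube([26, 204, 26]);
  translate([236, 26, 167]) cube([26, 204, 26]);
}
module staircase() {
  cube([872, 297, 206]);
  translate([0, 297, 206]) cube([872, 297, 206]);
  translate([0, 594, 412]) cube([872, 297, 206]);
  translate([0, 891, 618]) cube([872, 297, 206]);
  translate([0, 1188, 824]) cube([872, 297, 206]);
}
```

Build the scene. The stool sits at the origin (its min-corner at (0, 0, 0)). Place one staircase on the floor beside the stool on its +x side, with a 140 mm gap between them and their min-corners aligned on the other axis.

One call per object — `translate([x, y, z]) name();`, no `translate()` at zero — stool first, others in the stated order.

stool();
translate([402, 0, 0]) staircase();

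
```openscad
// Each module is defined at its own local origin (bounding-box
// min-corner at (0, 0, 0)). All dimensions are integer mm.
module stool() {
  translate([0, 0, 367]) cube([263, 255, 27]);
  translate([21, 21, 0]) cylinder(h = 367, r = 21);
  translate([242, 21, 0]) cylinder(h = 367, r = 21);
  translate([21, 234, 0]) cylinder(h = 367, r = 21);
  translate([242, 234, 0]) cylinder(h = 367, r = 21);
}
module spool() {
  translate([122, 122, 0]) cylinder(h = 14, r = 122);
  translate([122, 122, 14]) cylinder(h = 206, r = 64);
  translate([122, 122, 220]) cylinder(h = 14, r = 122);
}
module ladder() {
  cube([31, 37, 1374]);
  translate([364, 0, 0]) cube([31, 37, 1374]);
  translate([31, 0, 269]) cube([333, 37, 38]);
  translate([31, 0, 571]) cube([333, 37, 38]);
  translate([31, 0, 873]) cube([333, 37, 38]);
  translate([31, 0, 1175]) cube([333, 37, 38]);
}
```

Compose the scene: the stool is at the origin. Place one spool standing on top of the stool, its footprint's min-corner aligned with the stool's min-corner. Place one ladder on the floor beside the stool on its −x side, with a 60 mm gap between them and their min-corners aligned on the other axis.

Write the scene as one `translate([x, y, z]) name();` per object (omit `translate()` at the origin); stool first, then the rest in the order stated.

stool();
translate([0, 0, 394]) spool();
translate([-455, 0, 0]) ladder();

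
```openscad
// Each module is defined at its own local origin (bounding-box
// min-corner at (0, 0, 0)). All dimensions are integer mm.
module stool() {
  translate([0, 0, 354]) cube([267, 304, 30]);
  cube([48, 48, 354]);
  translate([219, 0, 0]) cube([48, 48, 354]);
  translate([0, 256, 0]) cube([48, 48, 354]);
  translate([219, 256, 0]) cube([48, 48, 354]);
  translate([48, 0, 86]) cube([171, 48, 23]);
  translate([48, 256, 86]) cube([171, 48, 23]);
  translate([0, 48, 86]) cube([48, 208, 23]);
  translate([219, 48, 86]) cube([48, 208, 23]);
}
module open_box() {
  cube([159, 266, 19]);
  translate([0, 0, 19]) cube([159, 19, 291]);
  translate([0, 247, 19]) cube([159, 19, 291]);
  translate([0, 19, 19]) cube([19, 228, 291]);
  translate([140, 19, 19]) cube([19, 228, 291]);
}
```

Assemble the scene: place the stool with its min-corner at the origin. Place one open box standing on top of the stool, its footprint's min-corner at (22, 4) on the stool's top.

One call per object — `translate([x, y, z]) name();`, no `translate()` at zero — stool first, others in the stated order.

stool();
translate([22, 4, 384]) open_box();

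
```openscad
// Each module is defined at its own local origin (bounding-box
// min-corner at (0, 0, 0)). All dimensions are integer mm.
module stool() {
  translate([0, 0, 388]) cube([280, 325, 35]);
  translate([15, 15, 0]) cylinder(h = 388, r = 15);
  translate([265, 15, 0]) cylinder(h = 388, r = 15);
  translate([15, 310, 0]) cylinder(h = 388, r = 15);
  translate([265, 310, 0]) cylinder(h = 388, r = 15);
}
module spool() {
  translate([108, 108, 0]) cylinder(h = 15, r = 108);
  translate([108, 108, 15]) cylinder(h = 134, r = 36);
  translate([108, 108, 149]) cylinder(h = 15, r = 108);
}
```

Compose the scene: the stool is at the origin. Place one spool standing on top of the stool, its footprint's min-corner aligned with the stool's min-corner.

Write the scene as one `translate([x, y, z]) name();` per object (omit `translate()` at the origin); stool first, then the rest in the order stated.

stool();
translate([0, 0, 423]) spool();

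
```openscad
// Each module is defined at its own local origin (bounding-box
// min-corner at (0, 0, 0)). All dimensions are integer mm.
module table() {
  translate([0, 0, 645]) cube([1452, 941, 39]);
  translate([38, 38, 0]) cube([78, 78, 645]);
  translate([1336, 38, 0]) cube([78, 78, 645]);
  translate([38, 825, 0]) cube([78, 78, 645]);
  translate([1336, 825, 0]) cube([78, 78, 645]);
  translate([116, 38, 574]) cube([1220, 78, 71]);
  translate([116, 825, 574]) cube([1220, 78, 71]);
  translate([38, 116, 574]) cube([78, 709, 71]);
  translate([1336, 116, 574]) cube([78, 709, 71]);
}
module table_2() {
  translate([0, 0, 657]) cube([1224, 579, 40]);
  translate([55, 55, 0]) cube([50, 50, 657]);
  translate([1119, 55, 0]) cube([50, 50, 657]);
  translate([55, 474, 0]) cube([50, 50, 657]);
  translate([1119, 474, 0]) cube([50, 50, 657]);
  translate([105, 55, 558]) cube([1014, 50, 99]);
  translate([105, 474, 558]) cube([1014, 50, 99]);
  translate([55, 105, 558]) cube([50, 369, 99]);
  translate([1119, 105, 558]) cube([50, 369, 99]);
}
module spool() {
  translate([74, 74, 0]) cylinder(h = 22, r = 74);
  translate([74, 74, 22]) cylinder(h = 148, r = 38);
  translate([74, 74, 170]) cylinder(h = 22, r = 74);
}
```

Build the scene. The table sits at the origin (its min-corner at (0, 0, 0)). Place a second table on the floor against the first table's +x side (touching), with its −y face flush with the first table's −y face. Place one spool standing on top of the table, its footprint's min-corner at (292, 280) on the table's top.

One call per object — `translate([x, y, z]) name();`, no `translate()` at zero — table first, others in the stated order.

table();
translate([1452, 0, 0]) table_2();
translate([292, 280, 684]) spool();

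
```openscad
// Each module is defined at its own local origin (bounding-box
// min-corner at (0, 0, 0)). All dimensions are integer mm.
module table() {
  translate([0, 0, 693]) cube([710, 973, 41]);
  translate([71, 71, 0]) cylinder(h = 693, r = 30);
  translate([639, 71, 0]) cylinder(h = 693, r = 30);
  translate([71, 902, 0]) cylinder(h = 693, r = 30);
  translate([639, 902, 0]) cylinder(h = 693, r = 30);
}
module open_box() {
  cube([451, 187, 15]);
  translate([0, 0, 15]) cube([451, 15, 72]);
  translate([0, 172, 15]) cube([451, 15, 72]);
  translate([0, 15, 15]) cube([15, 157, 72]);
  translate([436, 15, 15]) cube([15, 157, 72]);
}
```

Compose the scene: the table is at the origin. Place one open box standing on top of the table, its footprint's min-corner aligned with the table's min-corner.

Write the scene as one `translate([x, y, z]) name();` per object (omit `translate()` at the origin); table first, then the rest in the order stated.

table();
translate([0, 0, 734]) open_box();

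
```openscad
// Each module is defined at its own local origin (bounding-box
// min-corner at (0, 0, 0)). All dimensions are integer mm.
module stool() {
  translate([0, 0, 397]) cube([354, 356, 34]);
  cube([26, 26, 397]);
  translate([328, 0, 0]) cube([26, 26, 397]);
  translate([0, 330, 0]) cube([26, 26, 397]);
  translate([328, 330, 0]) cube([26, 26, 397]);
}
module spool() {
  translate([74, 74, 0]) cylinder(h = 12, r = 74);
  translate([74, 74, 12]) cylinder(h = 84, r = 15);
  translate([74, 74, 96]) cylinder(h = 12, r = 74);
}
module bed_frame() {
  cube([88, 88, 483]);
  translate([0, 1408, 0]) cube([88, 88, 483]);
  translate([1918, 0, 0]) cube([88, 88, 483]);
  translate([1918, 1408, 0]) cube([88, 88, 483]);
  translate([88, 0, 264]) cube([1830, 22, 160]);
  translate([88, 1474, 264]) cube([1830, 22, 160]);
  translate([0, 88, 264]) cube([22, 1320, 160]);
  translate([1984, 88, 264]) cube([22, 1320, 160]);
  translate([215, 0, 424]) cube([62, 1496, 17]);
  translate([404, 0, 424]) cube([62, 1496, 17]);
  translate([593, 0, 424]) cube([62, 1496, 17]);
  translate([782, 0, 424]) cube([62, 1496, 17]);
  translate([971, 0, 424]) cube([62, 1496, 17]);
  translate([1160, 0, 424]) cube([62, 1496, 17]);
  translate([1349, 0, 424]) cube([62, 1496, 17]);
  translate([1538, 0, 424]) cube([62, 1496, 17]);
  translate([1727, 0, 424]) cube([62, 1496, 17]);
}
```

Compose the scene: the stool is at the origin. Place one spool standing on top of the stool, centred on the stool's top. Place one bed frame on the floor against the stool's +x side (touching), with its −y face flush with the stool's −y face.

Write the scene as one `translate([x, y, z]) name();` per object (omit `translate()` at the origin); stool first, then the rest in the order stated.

stool();
translate([103, 104, 431]) spool();
translate([354, 0, 0]) bed_frame();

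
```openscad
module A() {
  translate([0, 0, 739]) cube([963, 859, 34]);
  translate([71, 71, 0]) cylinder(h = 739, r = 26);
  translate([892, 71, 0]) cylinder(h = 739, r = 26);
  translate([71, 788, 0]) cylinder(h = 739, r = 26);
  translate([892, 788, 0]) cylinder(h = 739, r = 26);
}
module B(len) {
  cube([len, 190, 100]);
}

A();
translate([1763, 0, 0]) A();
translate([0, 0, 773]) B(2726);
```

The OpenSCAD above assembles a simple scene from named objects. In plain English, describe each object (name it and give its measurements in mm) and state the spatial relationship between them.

A is a rectangular dining table. The top is 963×859×34 mm with its upper surface at z = 773 mm. It stands on four round legs of 52 mm diameter, each leg's bounding box inset 45 mm from the nearest pair of top edges, running from the floor to the underside of the top.

B is a rectangular beam 2726 mm long (x), 190 mm deep (y), 100 mm thick (z).

The beam spans the tops of two tables placed 800 mm apart, resting at z = 773 mm.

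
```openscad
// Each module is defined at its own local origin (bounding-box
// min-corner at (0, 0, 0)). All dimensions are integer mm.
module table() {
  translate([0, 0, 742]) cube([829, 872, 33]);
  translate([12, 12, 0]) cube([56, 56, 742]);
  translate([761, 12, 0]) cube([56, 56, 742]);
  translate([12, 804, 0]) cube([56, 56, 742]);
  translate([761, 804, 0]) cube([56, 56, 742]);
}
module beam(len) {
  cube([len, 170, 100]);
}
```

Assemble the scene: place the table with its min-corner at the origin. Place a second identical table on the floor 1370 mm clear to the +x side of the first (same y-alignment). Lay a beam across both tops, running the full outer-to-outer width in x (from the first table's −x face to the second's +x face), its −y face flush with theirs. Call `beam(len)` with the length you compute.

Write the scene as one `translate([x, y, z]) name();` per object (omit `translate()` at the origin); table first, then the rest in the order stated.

table();
translate([2199, 0, 0]) table();
translate([0, 0, 775]) beam(3028);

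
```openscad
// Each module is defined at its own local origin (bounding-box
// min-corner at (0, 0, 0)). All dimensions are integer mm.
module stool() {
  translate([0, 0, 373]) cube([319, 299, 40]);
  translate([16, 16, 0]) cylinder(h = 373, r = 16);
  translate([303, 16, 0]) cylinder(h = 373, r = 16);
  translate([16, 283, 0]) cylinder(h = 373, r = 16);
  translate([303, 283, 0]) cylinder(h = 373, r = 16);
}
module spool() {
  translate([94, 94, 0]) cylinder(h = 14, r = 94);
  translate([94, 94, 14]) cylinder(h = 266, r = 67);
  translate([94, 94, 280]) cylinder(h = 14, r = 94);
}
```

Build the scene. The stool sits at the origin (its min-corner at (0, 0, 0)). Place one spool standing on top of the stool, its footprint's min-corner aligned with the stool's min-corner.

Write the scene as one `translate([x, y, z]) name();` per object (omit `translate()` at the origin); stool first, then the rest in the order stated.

stool();
translate([0, 0, 413]) spool();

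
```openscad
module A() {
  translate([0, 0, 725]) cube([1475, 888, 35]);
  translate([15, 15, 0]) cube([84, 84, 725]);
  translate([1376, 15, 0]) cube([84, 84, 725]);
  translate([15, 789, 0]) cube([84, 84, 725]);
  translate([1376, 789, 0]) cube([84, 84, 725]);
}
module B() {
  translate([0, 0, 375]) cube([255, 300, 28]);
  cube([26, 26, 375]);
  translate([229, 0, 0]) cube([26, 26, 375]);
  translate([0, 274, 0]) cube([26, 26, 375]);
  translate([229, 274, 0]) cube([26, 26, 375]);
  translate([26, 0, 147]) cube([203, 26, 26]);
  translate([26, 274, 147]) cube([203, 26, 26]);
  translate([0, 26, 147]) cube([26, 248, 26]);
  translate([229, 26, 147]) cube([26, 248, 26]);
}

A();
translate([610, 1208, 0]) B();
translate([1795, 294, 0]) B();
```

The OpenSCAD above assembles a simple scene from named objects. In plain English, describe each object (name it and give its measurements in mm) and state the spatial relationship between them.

A is a rectangular dining table. The top is 1475×888×35 mm with its upper surface at z = 760 mm. It stands on four 84×84 mm square legs, each inset 15 mm from the nearest pair of top edges, running from the floor to the underside of the top.

B is a four-legged stool. The seat is a 255×300×28 mm slab whose top surface is at z = 403 mm; four square legs, each 26×26 mm in cross-section, run from the floor (z = 0) to the underside of the seat, each flush with a corner of the seat. Four stretchers, 26 mm wide and 26 mm tall, connect adjacent legs with their undersides at z = 147 mm, each running between the inner faces of the legs it joins and aligned with the legs' outer faces on the other axis.

Two stools sit around the table at the +y, +x sides.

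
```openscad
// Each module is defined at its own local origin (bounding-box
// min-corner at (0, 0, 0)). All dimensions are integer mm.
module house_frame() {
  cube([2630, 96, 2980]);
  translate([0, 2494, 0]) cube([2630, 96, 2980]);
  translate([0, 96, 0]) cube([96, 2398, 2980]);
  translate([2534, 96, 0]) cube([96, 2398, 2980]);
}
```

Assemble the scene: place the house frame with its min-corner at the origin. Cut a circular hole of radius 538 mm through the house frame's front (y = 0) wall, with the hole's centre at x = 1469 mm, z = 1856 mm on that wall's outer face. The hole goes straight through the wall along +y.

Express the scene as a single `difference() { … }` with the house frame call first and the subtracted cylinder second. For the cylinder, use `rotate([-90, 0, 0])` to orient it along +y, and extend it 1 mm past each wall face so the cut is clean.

difference() {
  house_frame();
  translate([1469, -1, 1856]) rotate([-90, 0, 0]) cylinder(h = 98, r = 538);
}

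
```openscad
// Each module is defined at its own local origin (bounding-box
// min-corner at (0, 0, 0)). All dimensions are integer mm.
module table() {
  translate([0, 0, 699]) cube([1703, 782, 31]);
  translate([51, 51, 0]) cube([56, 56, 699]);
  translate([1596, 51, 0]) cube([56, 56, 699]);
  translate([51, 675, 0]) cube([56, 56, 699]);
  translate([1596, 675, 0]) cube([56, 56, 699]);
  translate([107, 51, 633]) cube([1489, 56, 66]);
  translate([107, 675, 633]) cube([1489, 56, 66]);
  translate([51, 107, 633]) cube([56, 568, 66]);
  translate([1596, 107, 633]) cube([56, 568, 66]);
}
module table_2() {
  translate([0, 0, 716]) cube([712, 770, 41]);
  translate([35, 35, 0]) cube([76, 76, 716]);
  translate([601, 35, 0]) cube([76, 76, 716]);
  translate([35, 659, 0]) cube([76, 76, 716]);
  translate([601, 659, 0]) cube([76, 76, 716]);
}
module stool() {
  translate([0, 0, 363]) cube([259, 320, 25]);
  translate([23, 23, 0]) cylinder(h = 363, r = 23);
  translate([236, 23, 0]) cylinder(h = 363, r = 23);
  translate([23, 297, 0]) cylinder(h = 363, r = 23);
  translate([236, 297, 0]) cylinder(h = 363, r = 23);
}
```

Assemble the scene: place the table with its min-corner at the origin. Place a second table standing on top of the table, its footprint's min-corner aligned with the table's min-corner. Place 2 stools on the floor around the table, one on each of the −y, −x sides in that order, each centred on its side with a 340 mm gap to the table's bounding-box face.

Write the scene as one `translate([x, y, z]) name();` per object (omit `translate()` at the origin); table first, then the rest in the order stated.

table();
translate([0, 0, 730]) table_2();
translate([722, -660, 0]) stool();
translate([-599, 231, 0]) stool();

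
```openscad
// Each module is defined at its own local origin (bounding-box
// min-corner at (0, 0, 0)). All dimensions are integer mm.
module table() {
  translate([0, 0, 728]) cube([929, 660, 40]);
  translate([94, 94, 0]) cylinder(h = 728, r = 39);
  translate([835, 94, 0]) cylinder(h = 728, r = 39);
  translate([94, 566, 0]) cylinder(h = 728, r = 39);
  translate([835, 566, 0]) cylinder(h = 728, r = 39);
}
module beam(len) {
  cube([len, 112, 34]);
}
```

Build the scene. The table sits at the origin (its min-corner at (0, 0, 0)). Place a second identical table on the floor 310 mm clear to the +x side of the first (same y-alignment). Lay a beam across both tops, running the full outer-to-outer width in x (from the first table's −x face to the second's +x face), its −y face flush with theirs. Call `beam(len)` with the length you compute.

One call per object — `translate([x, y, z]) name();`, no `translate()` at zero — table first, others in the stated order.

table();
translate([1239, 0, 0]) table();
translate([0, 0, 768]) beam(2168);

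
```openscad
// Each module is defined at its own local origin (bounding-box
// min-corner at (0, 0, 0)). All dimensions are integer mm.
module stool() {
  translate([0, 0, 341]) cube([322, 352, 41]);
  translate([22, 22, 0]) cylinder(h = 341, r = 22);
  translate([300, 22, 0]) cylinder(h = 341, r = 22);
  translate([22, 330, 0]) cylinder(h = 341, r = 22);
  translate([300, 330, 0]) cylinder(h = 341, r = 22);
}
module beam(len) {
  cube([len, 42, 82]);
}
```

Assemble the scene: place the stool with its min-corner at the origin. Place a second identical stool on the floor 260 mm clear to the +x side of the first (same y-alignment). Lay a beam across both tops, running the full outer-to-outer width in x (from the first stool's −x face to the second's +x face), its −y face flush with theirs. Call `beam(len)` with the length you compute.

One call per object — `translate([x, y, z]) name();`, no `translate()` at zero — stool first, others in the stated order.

stool();
translate([582, 0, 0]) stool();
translate([0, 0, 382]) beam(904);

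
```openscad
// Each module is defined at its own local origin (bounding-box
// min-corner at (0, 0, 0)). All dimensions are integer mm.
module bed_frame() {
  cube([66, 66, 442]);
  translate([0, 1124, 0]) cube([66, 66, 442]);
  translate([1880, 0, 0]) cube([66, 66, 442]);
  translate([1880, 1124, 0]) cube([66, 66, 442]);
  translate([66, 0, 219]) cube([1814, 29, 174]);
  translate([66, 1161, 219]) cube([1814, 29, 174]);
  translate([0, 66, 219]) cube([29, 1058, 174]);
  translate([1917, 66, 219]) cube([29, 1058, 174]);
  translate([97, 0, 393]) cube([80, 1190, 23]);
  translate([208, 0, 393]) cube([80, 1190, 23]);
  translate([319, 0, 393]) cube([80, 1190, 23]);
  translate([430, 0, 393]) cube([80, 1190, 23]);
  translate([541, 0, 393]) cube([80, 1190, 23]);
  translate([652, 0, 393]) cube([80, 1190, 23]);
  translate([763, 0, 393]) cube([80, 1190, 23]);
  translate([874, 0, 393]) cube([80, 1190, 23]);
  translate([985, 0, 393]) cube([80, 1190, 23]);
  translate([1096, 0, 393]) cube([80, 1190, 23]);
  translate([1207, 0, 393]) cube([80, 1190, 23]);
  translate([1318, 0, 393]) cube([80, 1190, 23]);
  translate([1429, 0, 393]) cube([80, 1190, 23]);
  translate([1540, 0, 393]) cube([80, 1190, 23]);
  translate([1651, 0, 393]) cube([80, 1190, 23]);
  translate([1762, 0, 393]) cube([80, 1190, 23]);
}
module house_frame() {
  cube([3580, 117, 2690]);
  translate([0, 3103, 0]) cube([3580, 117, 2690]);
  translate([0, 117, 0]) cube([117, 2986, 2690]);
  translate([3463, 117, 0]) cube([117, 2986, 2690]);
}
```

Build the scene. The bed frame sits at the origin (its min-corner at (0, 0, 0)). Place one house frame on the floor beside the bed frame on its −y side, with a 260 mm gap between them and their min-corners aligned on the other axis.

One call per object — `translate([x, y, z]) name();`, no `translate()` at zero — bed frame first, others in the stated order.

bed_frame();
translate([0, -3480, 0]) house_frame();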